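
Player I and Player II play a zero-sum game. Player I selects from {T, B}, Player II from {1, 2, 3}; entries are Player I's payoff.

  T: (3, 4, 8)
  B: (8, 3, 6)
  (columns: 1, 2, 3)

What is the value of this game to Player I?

23/6

Row minima: T → 3, B → 3; maximin = 3.
Column maxima: 1 → 8, 2 → 4, 3 → 8; minimax = 4.
3 ≠ 4, so there is no saddle point; optimal play is mixed.
3 is strictly dominated by 2 (it gives Player I strictly more in every row), so Player II never plays it.
On the remaining 2×2 (T, B vs 1, 2):
Let Player I play T with probability p. Expected payoff against 1: 3p + 8(1−p) = −5p + 8; against 2: 4p + 3(1−p) = p + 3.
Setting these equal: −5p + 8 = p + 3 ⇒ −6p = -5 ⇒ p = 5/6, and the value is (-5)·(5/6) + 8 = 23/6.
For Player II: with q = P(1), equating T's and B's payoffs gives −q + 4 = 5q + 3 ⇒ q = 1/6.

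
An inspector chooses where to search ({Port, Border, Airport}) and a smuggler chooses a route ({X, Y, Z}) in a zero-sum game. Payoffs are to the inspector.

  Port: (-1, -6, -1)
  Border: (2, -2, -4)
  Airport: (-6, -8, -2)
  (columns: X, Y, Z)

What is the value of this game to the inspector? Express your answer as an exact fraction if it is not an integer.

Row minima: Port → -6, Border → -4, Airport → -8; maximin = -4.
Column maxima: X → 2, Y → -2, Z → -1; minimax = -2.
-4 ≠ -2, so there is no saddle point; optimal play is mixed.
Airport is strictly dominated by Port, so the inspector never plays it.
X is strictly dominated by Y (it gives the inspector strictly more in every row), so the smuggler never plays it.
On the remaining 2×2 (Port, Border vs Y, Z):
Let the inspector play Port with probability p. Expected payoff against Y: (-6)p + (-2)(1−p) = −4p − 2; against Z: (-1)p + (-4)(1−p) = 3p − 4.
Setting these equal: −4p − 2 = 3p − 4 ⇒ −7p = -2 ⇒ p = 2/7, and the value is (-4)·(2/7) − 2 = -22/7.
For the smuggler: with q = P(Y), equating Port's and Border's payoffs gives −5q − 1 = 2q − 4 ⇒ q = 3/7.

-22/7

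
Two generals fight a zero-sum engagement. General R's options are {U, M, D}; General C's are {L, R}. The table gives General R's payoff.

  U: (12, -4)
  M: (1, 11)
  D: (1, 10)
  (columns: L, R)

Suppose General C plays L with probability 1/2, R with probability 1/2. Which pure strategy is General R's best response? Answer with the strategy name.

M

Expected payoff of U: (1/2)·12 + (1/2)·(-4) = 4.
Expected payoff of M: (1/2)·1 + (1/2)·11 = 6.
Expected payoff of D: (1/2)·1 + (1/2)·10 = 11/2.
The largest is 6, so General R's best response is M.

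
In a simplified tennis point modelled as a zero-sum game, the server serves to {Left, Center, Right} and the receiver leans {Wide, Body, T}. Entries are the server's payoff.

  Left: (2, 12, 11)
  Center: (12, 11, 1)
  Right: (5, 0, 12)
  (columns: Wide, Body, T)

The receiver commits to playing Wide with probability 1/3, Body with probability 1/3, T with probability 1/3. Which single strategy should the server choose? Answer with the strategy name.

Left

Expected payoff of Left: (1/3)·2 + (1/3)·12 + (1/3)·11 = 25/3.
Expected payoff of Center: (1/3)·12 + (1/3)·11 + (1/3)·1 = 8.
Expected payoff of Right: (1/3)·5 + (1/3)·0 + (1/3)·12 = 17/3.
The largest is 25/3, so the server's best response is Left.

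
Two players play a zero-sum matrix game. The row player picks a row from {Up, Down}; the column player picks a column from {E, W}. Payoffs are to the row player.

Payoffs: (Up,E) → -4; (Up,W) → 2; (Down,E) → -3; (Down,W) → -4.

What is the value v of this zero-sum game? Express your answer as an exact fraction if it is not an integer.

-22/7

Row minima: Up → -4, Down → -4; maximin = -4.
Column maxima: E → -3, W → 2; minimax = -3.
-4 ≠ -3, so there is no saddle point; optimal play is mixed.
Let the row player play Up with probability p. Expected payoff against E: (-4)p + (-3)(1−p) = −p − 3; against W: 2p + (-4)(1−p) = 6p − 4.
Setting these equal: −p − 3 = 6p − 4 ⇒ −7p = -1 ⇒ p = 1/7, and the value is (-1)·(1/7) − 3 = -22/7.
For the column player: with q = P(E), equating Up's and Down's payoffs gives −6q + 2 = q − 4 ⇒ q = 6/7.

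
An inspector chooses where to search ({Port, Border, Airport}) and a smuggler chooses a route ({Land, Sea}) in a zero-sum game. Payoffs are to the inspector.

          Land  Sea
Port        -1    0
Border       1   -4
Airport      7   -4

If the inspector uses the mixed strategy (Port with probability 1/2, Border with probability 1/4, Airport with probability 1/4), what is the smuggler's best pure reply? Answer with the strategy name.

If the smuggler plays Land, the inspector's expected payoff is (1/2)·(-1) + (1/4)·1 + (1/4)·7 = 3/2.
If the smuggler plays Sea, the inspector's expected payoff is (1/2)·0 + (1/4)·(-4) + (1/4)·(-4) = -2.
The smuggler minimizes the inspector's payoff; the smallest is -2, so the best response is Sea.

Sea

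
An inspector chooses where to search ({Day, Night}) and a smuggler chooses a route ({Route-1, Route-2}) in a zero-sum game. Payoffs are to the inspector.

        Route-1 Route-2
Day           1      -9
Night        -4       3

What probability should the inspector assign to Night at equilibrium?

10/17

Row minima: Day → -9, Night → -4; maximin = -4.
Column maxima: Route-1 → 1, Route-2 → 3; minimax = 1.
-4 ≠ 1, so there is no saddle point; optimal play is mixed.
Let the inspector play Day with probability p. Expected payoff against Route-1: 1p + (-4)(1−p) = 5p − 4; against Route-2: (-9)p + 3(1−p) = −12p + 3.
Setting these equal: 5p − 4 = −12p + 3 ⇒ 17p = 7 ⇒ p = 7/17, and the value is (5)·(7/17) − 4 = -33/17.
For the smuggler: with q = P(Route-1), equating Day's and Night's payoffs gives 10q − 9 = −7q + 3 ⇒ q = 12/17.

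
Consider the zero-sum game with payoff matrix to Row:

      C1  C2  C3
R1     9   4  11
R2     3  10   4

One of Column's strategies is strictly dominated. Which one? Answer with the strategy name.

C3

C1 holds Row's payoff strictly below C3 in every row: 9 < 11, 3 < 4.
So C3 is strictly dominated for Column.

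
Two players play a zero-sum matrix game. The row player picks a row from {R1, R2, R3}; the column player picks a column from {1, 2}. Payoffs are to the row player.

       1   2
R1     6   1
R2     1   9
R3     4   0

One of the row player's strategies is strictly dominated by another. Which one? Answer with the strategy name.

R1 gives a strictly higher payoff than R3 against every column: 6 > 4, 1 > 0.
So R3 is strictly dominated and the row player never plays it.

R3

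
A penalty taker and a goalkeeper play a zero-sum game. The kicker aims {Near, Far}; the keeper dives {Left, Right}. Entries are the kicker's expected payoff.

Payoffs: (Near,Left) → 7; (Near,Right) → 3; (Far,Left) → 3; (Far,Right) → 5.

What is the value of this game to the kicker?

13/3

Row minima: Near → 3, Far → 3; maximin = 3.
Column maxima: Left → 7, Right → 5; minimax = 5.
3 ≠ 5, so there is no saddle point; optimal play is mixed.
Let the kicker play Near with probability p. Expected payoff against Left: 7p + 3(1−p) = 4p + 3; against Right: 3p + 5(1−p) = −2p + 5.
Setting these equal: 4p + 3 = −2p + 5 ⇒ 6p = 2 ⇒ p = 1/3, and the value is (4)·(1/3) + 3 = 13/3.
For the keeper: with q = P(Left), equating Near's and Far's payoffs gives 4q + 3 = −2q + 5 ⇒ q = 1/3.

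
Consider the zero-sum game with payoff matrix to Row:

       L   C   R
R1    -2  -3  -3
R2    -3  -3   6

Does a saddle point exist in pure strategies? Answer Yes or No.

Row minima: R1 → -3, R2 → -3; maximin = -3.
Column maxima: L → -2, C → -3, R → 6; minimax = -3.
maximin = minimax = -3, so a saddle point exists.

Yes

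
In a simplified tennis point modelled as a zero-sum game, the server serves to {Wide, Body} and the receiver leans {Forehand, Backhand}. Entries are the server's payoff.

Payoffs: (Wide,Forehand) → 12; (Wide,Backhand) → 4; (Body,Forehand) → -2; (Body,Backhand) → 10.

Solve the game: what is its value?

32/5

Row minima: Wide → 4, Body → -2; maximin = 4.
Column maxima: Forehand → 12, Backhand → 10; minimax = 10.
4 ≠ 10, so there is no saddle point; optimal play is mixed.
Let the server play Wide with probability p. Expected payoff against Forehand: 12p + (-2)(1−p) = 14p − 2; against Backhand: 4p + 10(1−p) = −6p + 10.
Setting these equal: 14p − 2 = −6p + 10 ⇒ 20p = 12 ⇒ p = 3/5, and the value is (14)·(3/5) − 2 = 32/5.
For the receiver: with q = P(Forehand), equating Wide's and Body's payoffs gives 8q + 4 = −12q + 10 ⇒ q = 3/10.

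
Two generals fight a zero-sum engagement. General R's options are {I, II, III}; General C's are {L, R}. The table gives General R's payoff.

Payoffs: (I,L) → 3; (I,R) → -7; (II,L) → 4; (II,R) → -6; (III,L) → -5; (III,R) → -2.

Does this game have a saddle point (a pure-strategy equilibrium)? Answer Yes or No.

No

Row minima: I → -7, II → -6, III → -5; maximin = -5.
Column maxima: L → 4, R → -2; minimax = -2.
-5 ≠ -2, so no pure-strategy equilibrium exists.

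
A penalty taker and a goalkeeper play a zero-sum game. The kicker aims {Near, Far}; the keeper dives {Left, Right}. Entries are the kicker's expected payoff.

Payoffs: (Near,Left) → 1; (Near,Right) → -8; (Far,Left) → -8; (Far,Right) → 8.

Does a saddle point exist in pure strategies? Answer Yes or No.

No

Row minima: Near → -8, Far → -8; maximin = -8.
Column maxima: Left → 1, Right → 8; minimax = 1.
-8 ≠ 1, so no pure-strategy equilibrium exists.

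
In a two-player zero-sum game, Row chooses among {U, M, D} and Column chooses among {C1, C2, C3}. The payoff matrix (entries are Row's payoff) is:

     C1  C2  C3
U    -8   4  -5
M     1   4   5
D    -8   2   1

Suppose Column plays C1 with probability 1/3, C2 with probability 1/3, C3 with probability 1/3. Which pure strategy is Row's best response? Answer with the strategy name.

Expected payoff of U: (1/3)·(-8) + (1/3)·4 + (1/3)·(-5) = -3.
Expected payoff of M: (1/3)·1 + (1/3)·4 + (1/3)·5 = 10/3.
Expected payoff of D: (1/3)·(-8) + (1/3)·2 + (1/3)·1 = -5/3.
The largest is 10/3, so Row's best response is M.

M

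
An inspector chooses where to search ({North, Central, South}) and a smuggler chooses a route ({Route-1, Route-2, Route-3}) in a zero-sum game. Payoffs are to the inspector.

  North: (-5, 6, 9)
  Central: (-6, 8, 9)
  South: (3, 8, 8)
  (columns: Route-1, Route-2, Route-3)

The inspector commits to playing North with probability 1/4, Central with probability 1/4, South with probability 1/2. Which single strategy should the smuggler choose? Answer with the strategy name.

Route-1

If the smuggler plays Route-1, the inspector's expected payoff is (1/4)·(-5) + (1/4)·(-6) + (1/2)·3 = -5/4.
If the smuggler plays Route-2, the inspector's expected payoff is (1/4)·6 + (1/4)·8 + (1/2)·8 = 15/2.
If the smuggler plays Route-3, the inspector's expected payoff is (1/4)·9 + (1/4)·9 + (1/2)·8 = 17/2.
The smuggler minimizes the inspector's payoff; the smallest is -5/4, so the best response is Route-1.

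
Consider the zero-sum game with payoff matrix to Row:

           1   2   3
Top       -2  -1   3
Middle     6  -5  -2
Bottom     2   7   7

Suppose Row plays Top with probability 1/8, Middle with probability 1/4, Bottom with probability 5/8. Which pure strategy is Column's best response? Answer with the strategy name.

1

If Column plays 1, Row's expected payoff is (1/8)·(-2) + (1/4)·6 + (5/8)·2 = 5/2.
If Column plays 2, Row's expected payoff is (1/8)·(-1) + (1/4)·(-5) + (5/8)·7 = 3.
If Column plays 3, Row's expected payoff is (1/8)·3 + (1/4)·(-2) + (5/8)·7 = 17/4.
Column minimizes Row's payoff; the smallest is 5/2, so the best response is 1.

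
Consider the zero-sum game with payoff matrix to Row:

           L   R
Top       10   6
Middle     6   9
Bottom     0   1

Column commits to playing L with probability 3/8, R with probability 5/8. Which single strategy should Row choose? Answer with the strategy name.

Middle

Expected payoff of Top: (3/8)·10 + (5/8)·6 = 15/2.
Expected payoff of Middle: (3/8)·6 + (5/8)·9 = 63/8.
Expected payoff of Bottom: (3/8)·0 + (5/8)·1 = 5/8.
The largest is 63/8, so Row's best response is Middle.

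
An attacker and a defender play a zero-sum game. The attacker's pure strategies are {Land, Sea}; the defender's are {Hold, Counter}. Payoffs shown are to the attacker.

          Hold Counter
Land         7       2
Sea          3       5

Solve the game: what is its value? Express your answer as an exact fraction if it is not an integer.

29/7

Row minima: Land → 2, Sea → 3; maximin = 3.
Column maxima: Hold → 7, Counter → 5; minimax = 5.
3 ≠ 5, so there is no saddle point; optimal play is mixed.
Let the attacker play Land with probability p. Expected payoff against Hold: 7p + 3(1−p) = 4p + 3; against Counter: 2p + 5(1−p) = −3p + 5.
Setting these equal: 4p + 3 = −3p + 5 ⇒ 7p = 2 ⇒ p = 2/7, and the value is (4)·(2/7) + 3 = 29/7.
For the defender: with q = P(Hold), equating Land's and Sea's payoffs gives 5q + 2 = −2q + 5 ⇒ q = 3/7.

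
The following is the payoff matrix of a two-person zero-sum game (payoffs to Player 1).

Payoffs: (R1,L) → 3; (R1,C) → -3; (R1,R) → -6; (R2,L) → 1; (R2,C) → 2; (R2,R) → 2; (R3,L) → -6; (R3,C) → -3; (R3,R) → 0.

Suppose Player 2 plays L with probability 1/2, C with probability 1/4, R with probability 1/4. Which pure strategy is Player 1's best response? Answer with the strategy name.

R2

Expected payoff of R1: (1/2)·3 + (1/4)·(-3) + (1/4)·(-6) = -3/4.
Expected payoff of R2: (1/2)·1 + (1/4)·2 + (1/4)·2 = 3/2.
Expected payoff of R3: (1/2)·(-6) + (1/4)·(-3) + (1/4)·0 = -15/4.
The largest is 3/2, so Player 1's best response is R2.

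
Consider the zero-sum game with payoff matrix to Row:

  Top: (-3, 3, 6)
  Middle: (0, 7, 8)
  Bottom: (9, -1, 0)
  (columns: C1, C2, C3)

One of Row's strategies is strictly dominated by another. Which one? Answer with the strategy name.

Top

Middle gives a strictly higher payoff than Top against every column: 0 > -3, 7 > 3, 8 > 6.
So Top is strictly dominated and Row never plays it.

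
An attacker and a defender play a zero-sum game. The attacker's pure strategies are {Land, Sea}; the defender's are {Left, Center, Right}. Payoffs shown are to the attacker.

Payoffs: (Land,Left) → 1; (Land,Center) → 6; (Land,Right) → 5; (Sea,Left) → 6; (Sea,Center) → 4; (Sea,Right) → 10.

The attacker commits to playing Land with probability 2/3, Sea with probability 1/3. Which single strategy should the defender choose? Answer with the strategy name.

If the defender plays Left, the attacker's expected payoff is (2/3)·1 + (1/3)·6 = 8/3.
If the defender plays Center, the attacker's expected payoff is (2/3)·6 + (1/3)·4 = 16/3.
If the defender plays Right, the attacker's expected payoff is (2/3)·5 + (1/3)·10 = 20/3.
The defender minimizes the attacker's payoff; the smallest is 8/3, so the best response is Left.

Left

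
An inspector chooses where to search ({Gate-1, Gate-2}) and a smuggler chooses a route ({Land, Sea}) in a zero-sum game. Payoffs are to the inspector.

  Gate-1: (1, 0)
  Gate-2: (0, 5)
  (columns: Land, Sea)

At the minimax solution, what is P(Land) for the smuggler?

Row minima: Gate-1 → 0, Gate-2 → 0; maximin = 0.
Column maxima: Land → 1, Sea → 5; minimax = 1.
0 ≠ 1, so there is no saddle point; optimal play is mixed.
Let the inspector play Gate-1 with probability p. Expected payoff against Land: 1p + 0(1−p) = p; against Sea: 0p + 5(1−p) = −5p + 5.
Setting these equal: p = −5p + 5 ⇒ 6p = 5 ⇒ p = 5/6, and the value is (1)·(5/6) = 5/6.
For the smuggler: with q = P(Land), equating Gate-1's and Gate-2's payoffs gives q = −5q + 5 ⇒ q = 5/6.

5/6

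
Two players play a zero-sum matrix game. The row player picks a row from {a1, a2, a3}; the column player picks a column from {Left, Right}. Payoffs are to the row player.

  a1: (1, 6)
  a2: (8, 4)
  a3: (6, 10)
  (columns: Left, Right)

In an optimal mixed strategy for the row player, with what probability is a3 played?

1/2

Row minima: a1 → 1, a2 → 4, a3 → 6; maximin = 6.
Column maxima: Left → 8, Right → 10; minimax = 8.
6 ≠ 8, so there is no saddle point; optimal play is mixed.
a1 is strictly dominated by a3, so the row player never plays it.
On the remaining 2×2 (a2, a3 vs Left, Right):
Let the row player play a2 with probability p. Expected payoff against Left: 8p + 6(1−p) = 2p + 6; against Right: 4p + 10(1−p) = −6p + 10.
Setting these equal: 2p + 6 = −6p + 10 ⇒ 8p = 4 ⇒ p = 1/2, and the value is (2)·(1/2) + 6 = 7.
For the column player: with q = P(Left), equating a2's and a3's payoffs gives 4q + 4 = −4q + 10 ⇒ q = 3/4.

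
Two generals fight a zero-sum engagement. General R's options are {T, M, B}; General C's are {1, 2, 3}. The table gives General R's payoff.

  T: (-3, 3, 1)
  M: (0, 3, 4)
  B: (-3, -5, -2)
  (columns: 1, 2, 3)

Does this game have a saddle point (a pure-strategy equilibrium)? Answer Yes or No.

Yes

Row minima: T → -3, M → 0, B → -5; maximin = 0.
Column maxima: 1 → 0, 2 → 3, 3 → 4; minimax = 0.
maximin = minimax = 0, so a saddle point exists.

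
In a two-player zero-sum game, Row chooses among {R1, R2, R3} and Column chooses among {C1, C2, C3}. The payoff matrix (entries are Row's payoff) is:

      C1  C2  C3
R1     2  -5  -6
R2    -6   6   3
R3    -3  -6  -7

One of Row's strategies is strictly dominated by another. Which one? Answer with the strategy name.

R3

R1 gives a strictly higher payoff than R3 against every column: 2 > -3, -5 > -6, -6 > -7.
So R3 is strictly dominated and Row never plays it.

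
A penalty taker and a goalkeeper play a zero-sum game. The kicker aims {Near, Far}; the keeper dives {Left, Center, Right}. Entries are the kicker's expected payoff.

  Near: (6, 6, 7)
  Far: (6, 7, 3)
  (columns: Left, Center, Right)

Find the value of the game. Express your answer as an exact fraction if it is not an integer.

Row minima: Near → 6, Far → 3; maximin = 6.
Column maxima: Left → 6, Center → 7, Right → 7; minimax = 6.
Since maximin = minimax = 6, there is a saddle point and the value is 6.

6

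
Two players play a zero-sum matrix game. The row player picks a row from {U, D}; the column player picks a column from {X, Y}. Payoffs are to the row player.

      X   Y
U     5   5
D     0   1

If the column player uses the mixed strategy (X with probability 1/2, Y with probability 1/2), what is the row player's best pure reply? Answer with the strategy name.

Expected payoff of U: (1/2)·5 + (1/2)·5 = 5.
Expected payoff of D: (1/2)·0 + (1/2)·1 = 1/2.
The largest is 5, so the row player's best response is U.

U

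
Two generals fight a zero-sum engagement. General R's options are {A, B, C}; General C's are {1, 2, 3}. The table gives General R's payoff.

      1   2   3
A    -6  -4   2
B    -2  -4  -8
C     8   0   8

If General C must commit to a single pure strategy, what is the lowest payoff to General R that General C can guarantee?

0

Column maxima: 1 → 8, 2 → 0, 3 → 8.
The smallest of these is 0.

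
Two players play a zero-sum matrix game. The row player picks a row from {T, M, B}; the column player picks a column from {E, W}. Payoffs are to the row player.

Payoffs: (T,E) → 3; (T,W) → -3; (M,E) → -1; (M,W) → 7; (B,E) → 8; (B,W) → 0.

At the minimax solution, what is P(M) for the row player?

Row minima: T → -3, M → -1, B → 0; maximin = 0.
Column maxima: E → 8, W → 7; minimax = 7.
0 ≠ 7, so there is no saddle point; optimal play is mixed.
T is strictly dominated by B, so the row player never plays it.
On the remaining 2×2 (M, B vs E, W):
Let the row player play M with probability p. Expected payoff against E: (-1)p + 8(1−p) = −9p + 8; against W: 7p + 0(1−p) = 7p.
Setting these equal: −9p + 8 = 7p ⇒ −16p = -8 ⇒ p = 1/2, and the value is (-9)·(1/2) + 8 = 7/2.
For the column player: with q = P(E), equating M's and B's payoffs gives −8q + 7 = 8q ⇒ q = 7/16.

1/2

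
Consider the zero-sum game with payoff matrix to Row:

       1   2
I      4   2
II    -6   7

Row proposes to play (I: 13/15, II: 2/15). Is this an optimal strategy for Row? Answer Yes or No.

Against 1 this mix gives (13/15)·4 + (2/15)·(-6) = 8/3.
Against 2 this mix gives (13/15)·2 + (2/15)·7 = 8/3.
All of Column's active replies (1, 2) yield 8/3, and no column does worse for Row. The mix makes Column indifferent and guarantees 8/3, so it is optimal.

Yes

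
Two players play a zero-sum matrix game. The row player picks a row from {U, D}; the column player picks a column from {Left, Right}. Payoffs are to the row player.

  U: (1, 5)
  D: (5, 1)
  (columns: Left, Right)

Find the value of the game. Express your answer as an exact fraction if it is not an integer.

3

Row minima: U → 1, D → 1; maximin = 1.
Column maxima: Left → 5, Right → 5; minimax = 5.
1 ≠ 5, so there is no saddle point; optimal play is mixed.
Let the row player play U with probability p. Expected payoff against Left: 1p + 5(1−p) = −4p + 5; against Right: 5p + 1(1−p) = 4p + 1.
Setting these equal: −4p + 5 = 4p + 1 ⇒ −8p = -4 ⇒ p = 1/2, and the value is (-4)·(1/2) + 5 = 3.
For the column player: with q = P(Left), equating U's and D's payoffs gives −4q + 5 = 4q + 1 ⇒ q = 1/2.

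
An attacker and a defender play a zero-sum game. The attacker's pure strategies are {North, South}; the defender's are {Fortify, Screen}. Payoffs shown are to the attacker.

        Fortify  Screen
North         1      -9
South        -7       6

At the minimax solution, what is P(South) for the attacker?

10/23

Row minima: North → -9, South → -7; maximin = -7.
Column maxima: Fortify → 1, Screen → 6; minimax = 1.
-7 ≠ 1, so there is no saddle point; optimal play is mixed.
Let the attacker play North with probability p. Expected payoff against Fortify: 1p + (-7)(1−p) = 8p − 7; against Screen: (-9)p + 6(1−p) = −15p + 6.
Setting these equal: 8p − 7 = −15p + 6 ⇒ 23p = 13 ⇒ p = 13/23, and the value is (8)·(13/23) − 7 = -57/23.
For the defender: with q = P(Fortify), equating North's and South's payoffs gives 10q − 9 = −13q + 6 ⇒ q = 15/23.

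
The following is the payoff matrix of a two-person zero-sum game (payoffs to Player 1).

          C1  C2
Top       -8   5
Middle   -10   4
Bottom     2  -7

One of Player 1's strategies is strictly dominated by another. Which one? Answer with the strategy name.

Top gives a strictly higher payoff than Middle against every column: -8 > -10, 5 > 4.
So Middle is strictly dominated and Player 1 never plays it.

Middle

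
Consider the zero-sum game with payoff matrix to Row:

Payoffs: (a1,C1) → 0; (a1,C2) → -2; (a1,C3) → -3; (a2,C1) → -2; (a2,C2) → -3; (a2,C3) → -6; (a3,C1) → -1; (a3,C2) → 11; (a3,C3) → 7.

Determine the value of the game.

-3/11

Row minima: a1 → -3, a2 → -6, a3 → -1; maximin = -1.
Column maxima: C1 → 0, C2 → 11, C3 → 7; minimax = 0.
-1 ≠ 0, so there is no saddle point; optimal play is mixed.
a2 is strictly dominated by a1, so Row never plays it.
C2 is strictly dominated by C3 (it gives Row strictly more in every row), so Column never plays it.
On the remaining 2×2 (a1, a3 vs C1, C3):
Let Row play a1 with probability p. Expected payoff against C1: 0p + (-1)(1−p) = p − 1; against C3: (-3)p + 7(1−p) = −10p + 7.
Setting these equal: p − 1 = −10p + 7 ⇒ 11p = 8 ⇒ p = 8/11, and the value is (1)·(8/11) − 1 = -3/11.
For Column: with q = P(C1), equating a1's and a3's payoffs gives 3q − 3 = −8q + 7 ⇒ q = 10/11.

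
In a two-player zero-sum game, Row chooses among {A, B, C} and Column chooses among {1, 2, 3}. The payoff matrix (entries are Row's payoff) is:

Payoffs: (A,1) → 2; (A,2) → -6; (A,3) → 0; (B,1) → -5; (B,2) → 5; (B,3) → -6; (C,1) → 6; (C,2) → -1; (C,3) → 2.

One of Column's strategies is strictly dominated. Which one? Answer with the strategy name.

3 holds Row's payoff strictly below 1 in every row: 0 < 2, -6 < -5, 2 < 6.
So 1 is strictly dominated for Column.

1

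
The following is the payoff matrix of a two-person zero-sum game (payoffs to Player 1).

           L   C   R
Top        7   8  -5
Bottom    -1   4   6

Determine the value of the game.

Row minima: Top → -5, Bottom → -1; maximin = -1.
Column maxima: L → 7, C → 8, R → 6; minimax = 6.
-1 ≠ 6, so there is no saddle point; optimal play is mixed.
C is strictly dominated by L (it gives Player 1 strictly more in every row), so Player 2 never plays it.
On the remaining 2×2 (Top, Bottom vs L, R):
Let Player 1 play Top with probability p. Expected payoff against L: 7p + (-1)(1−p) = 8p − 1; against R: (-5)p + 6(1−p) = −11p + 6.
Setting these equal: 8p − 1 = −11p + 6 ⇒ 19p = 7 ⇒ p = 7/19, and the value is (8)·(7/19) − 1 = 37/19.
For Player 2: with q = P(L), equating Top's and Bottom's payoffs gives 12q − 5 = −7q + 6 ⇒ q = 11/19.

37/19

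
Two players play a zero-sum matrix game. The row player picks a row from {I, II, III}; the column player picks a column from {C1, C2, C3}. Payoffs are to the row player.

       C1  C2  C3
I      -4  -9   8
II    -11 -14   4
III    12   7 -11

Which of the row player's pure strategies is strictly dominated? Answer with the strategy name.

II

I gives a strictly higher payoff than II against every column: -4 > -11, -9 > -14, 8 > 4.
So II is strictly dominated and the row player never plays it.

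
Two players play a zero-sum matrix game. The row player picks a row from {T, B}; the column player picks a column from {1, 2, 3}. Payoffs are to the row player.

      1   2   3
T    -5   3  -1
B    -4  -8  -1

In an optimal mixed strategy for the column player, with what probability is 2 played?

Row minima: T → -5, B → -8; maximin = -5.
Column maxima: 1 → -4, 2 → 3, 3 → -1; minimax = -4.
-5 ≠ -4, so there is no saddle point; optimal play is mixed.
3 is strictly dominated by 1 (it gives the row player strictly more in every row), so the column player never plays it.
On the remaining 2×2 (T, B vs 1, 2):
Let the row player play T with probability p. Expected payoff against 1: (-5)p + (-4)(1−p) = −p − 4; against 2: 3p + (-8)(1−p) = 11p − 8.
Setting these equal: −p − 4 = 11p − 8 ⇒ −12p = -4 ⇒ p = 1/3, and the value is (-1)·(1/3) − 4 = -13/3.
For the column player: with q = P(1), equating T's and B's payoffs gives −8q + 3 = 4q − 8 ⇒ q = 11/12.

1/12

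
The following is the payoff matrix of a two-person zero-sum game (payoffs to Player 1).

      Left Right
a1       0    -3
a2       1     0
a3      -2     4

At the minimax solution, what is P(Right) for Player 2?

Row minima: a1 → -3, a2 → 0, a3 → -2; maximin = 0.
Column maxima: Left → 1, Right → 4; minimax = 1.
0 ≠ 1, so there is no saddle point; optimal play is mixed.
a1 is strictly dominated by a2, so Player 1 never plays it.
On the remaining 2×2 (a2, a3 vs Left, Right):
Let Player 1 play a2 with probability p. Expected payoff against Left: 1p + (-2)(1−p) = 3p − 2; against Right: 0p + 4(1−p) = −4p + 4.
Setting these equal: 3p − 2 = −4p + 4 ⇒ 7p = 6 ⇒ p = 6/7, and the value is (3)·(6/7) − 2 = 4/7.
For Player 2: with q = P(Left), equating a2's and a3's payoffs gives q = −6q + 4 ⇒ q = 4/7.

3/7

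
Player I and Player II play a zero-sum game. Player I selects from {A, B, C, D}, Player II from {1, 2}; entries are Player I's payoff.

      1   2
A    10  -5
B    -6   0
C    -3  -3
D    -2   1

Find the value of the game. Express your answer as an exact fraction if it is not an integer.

Row minima: A → -5, B → -6, C → -3, D → -2; maximin = -2.
Column maxima: 1 → 10, 2 → 1; minimax = 1.
-2 ≠ 1, so there is no saddle point; optimal play is mixed.
B is strictly dominated by D, so Player I never plays it.
C is strictly dominated by D, so Player I never plays it.
On the remaining 2×2 (A, D vs 1, 2):
Let Player I play A with probability p. Expected payoff against 1: 10p + (-2)(1−p) = 12p − 2; against 2: (-5)p + 1(1−p) = −6p + 1.
Setting these equal: 12p − 2 = −6p + 1 ⇒ 18p = 3 ⇒ p = 1/6, and the value is (12)·(1/6) − 2 = 0.
For Player II: with q = P(1), equating A's and D's payoffs gives 15q − 5 = −3q + 1 ⇒ q = 1/3.

0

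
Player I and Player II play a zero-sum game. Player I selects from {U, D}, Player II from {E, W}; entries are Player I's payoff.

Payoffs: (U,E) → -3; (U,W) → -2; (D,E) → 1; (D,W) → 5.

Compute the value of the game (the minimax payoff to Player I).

Row minima: U → -3, D → 1; maximin = 1.
Column maxima: E → 1, W → 5; minimax = 1.
Since maximin = minimax = 1, there is a saddle point and the value is 1.

1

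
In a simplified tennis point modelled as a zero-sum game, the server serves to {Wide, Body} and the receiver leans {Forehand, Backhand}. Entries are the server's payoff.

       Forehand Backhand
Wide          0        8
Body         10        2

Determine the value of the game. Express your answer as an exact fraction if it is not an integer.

Row minima: Wide → 0, Body → 2; maximin = 2.
Column maxima: Forehand → 10, Backhand → 8; minimax = 8.
2 ≠ 8, so there is no saddle point; optimal play is mixed.
Let the server play Wide with probability p. Expected payoff against Forehand: 0p + 10(1−p) = −10p + 10; against Backhand: 8p + 2(1−p) = 6p + 2.
Setting these equal: −10p + 10 = 6p + 2 ⇒ −16p = -8 ⇒ p = 1/2, and the value is (-10)·(1/2) + 10 = 5.
For the receiver: with q = P(Forehand), equating Wide's and Body's payoffs gives −8q + 8 = 8q + 2 ⇒ q = 3/8.

5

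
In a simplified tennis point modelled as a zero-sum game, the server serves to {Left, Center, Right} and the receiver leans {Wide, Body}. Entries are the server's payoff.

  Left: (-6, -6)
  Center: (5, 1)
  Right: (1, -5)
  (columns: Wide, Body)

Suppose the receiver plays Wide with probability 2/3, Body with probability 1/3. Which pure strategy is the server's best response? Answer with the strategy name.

Center

Expected payoff of Left: (2/3)·(-6) + (1/3)·(-6) = -6.
Expected payoff of Center: (2/3)·5 + (1/3)·1 = 11/3.
Expected payoff of Right: (2/3)·1 + (1/3)·(-5) = -1.
The largest is 11/3, so the server's best response is Center.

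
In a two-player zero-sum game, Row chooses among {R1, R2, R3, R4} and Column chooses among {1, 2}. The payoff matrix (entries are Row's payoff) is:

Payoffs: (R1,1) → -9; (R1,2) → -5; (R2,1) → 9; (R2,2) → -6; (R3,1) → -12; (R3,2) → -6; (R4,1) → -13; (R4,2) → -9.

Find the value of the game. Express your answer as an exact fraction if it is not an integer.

Row minima: R1 → -9, R2 → -6, R3 → -12, R4 → -13; maximin = -6.
Column maxima: 1 → 9, 2 → -5; minimax = -5.
-6 ≠ -5, so there is no saddle point; optimal play is mixed.
R3 is strictly dominated by R1, so Row never plays it.
R4 is strictly dominated by R1, so Row never plays it.
On the remaining 2×2 (R1, R2 vs 1, 2):
Let Row play R1 with probability p. Expected payoff against 1: (-9)p + 9(1−p) = −18p + 9; against 2: (-5)p + (-6)(1−p) = p − 6.
Setting these equal: −18p + 9 = p − 6 ⇒ −19p = -15 ⇒ p = 15/19, and the value is (-18)·(15/19) + 9 = -99/19.
For Column: with q = P(1), equating R1's and R2's payoffs gives −4q − 5 = 15q − 6 ⇒ q = 1/19.

-99/19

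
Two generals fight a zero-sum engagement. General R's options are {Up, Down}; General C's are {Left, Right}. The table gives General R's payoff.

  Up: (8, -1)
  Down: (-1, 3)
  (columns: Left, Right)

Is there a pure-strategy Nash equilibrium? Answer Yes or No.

No

Row minima: Up → -1, Down → -1; maximin = -1.
Column maxima: Left → 8, Right → 3; minimax = 3.
-1 ≠ 3, so no pure-strategy equilibrium exists.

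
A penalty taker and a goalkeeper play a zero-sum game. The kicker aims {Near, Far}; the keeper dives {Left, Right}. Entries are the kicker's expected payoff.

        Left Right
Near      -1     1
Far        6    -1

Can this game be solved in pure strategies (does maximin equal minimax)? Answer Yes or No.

Row minima: Near → -1, Far → -1; maximin = -1.
Column maxima: Left → 6, Right → 1; minimax = 1.
-1 ≠ 1, so no pure-strategy equilibrium exists.

No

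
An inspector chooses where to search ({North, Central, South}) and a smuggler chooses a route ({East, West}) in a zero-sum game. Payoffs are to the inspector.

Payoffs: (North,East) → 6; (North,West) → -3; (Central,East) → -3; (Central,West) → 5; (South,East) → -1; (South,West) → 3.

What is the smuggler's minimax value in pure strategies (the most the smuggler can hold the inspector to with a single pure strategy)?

5

Column maxima: East → 6, West → 5.
The smallest of these is 5.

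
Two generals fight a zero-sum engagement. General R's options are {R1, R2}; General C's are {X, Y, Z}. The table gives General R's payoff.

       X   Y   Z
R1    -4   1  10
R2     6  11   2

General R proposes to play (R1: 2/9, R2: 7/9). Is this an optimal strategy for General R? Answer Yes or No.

Yes

Against X this mix gives (2/9)·(-4) + (7/9)·6 = 34/9.
Against Y this mix gives (2/9)·1 + (7/9)·11 = 79/9.
Against Z this mix gives (2/9)·10 + (7/9)·2 = 34/9.
All of General C's active replies (X, Z) yield 34/9, and no column does worse for General R. The mix makes General C indifferent and guarantees 34/9, so it is optimal.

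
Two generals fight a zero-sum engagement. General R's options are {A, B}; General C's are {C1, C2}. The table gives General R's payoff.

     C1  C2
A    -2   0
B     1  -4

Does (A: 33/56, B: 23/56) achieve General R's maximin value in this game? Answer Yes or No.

Against C1 this mix gives (33/56)·(-2) + (23/56)·1 = -43/56.
Against C2 this mix gives (33/56)·0 + (23/56)·(-4) = -23/14.
General C will play C2, holding General R to -23/14. Shifting weight toward the row that does better against C2 would raise this floor (the equalizing mix achieves -8/7 against both C2 and C1), so the proposed strategy is not optimal.

No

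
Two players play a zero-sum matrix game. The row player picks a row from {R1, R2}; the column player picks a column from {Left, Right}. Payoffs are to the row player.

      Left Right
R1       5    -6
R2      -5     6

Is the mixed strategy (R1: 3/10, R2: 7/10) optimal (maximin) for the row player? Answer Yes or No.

No

Against Left this mix gives (3/10)·5 + (7/10)·(-5) = -2.
Against Right this mix gives (3/10)·(-6) + (7/10)·6 = 12/5.
The column player will play Left, holding the row player to -2. Shifting weight toward the row that does better against Left would raise this floor (the equalizing mix achieves 0 against both Left and Right), so the proposed strategy is not optimal.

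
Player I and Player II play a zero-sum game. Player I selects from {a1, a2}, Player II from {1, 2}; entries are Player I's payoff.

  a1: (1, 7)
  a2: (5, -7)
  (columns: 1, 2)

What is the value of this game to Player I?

Row minima: a1 → 1, a2 → -7; maximin = 1.
Column maxima: 1 → 5, 2 → 7; minimax = 5.
1 ≠ 5, so there is no saddle point; optimal play is mixed.
Let Player I play a1 with probability p. Expected payoff against 1: 1p + 5(1−p) = −4p + 5; against 2: 7p + (-7)(1−p) = 14p − 7.
Setting these equal: −4p + 5 = 14p − 7 ⇒ −18p = -12 ⇒ p = 2/3, and the value is (-4)·(2/3) + 5 = 7/3.
For Player II: with q = P(1), equating a1's and a2's payoffs gives −6q + 7 = 12q − 7 ⇒ q = 7/9.

7/3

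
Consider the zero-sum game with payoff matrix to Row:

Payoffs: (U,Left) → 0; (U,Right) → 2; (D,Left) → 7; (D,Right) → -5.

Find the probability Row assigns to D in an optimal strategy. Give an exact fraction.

Row minima: U → 0, D → -5; maximin = 0.
Column maxima: Left → 7, Right → 2; minimax = 2.
0 ≠ 2, so there is no saddle point; optimal play is mixed.
Let Row play U with probability p. Expected payoff against Left: 0p + 7(1−p) = −7p + 7; against Right: 2p + (-5)(1−p) = 7p − 5.
Setting these equal: −7p + 7 = 7p − 5 ⇒ −14p = -12 ⇒ p = 6/7, and the value is (-7)·(6/7) + 7 = 1.
For Column: with q = P(Left), equating U's and D's payoffs gives −2q + 2 = 12q − 5 ⇒ q = 1/2.

1/7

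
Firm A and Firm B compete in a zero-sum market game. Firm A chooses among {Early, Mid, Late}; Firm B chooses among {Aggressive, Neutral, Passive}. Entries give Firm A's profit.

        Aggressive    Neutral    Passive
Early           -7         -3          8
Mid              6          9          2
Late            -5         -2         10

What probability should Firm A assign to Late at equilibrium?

4/19

Row minima: Early → -7, Mid → 2, Late → -5; maximin = 2.
Column maxima: Aggressive → 6, Neutral → 9, Passive → 10; minimax = 6.
2 ≠ 6, so there is no saddle point; optimal play is mixed.
Early is strictly dominated by Late, so Firm A never plays it.
Neutral is strictly dominated by Aggressive (it gives Firm A strictly more in every row), so Firm B never plays it.
On the remaining 2×2 (Mid, Late vs Aggressive, Passive):
Let Firm A play Mid with probability p. Expected payoff against Aggressive: 6p + (-5)(1−p) = 11p − 5; against Passive: 2p + 10(1−p) = −8p + 10.
Setting these equal: 11p − 5 = −8p + 10 ⇒ 19p = 15 ⇒ p = 15/19, and the value is (11)·(15/19) − 5 = 70/19.
For Firm B: with q = P(Aggressive), equating Mid's and Late's payoffs gives 4q + 2 = −15q + 10 ⇒ q = 8/19.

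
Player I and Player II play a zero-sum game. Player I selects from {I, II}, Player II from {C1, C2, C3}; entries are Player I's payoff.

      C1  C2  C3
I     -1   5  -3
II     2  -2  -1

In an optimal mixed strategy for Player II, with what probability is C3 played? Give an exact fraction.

Row minima: I → -3, II → -2; maximin = -2.
Column maxima: C1 → 2, C2 → 5, C3 → -1; minimax = -1.
-2 ≠ -1, so there is no saddle point; optimal play is mixed.
C1 is strictly dominated by C3 (it gives Player I strictly more in every row), so Player II never plays it.
On the remaining 2×2 (I, II vs C2, C3):
Let Player I play I with probability p. Expected payoff against C2: 5p + (-2)(1−p) = 7p − 2; against C3: (-3)p + (-1)(1−p) = −2p − 1.
Setting these equal: 7p − 2 = −2p − 1 ⇒ 9p = 1 ⇒ p = 1/9, and the value is (7)·(1/9) − 2 = -11/9.
For Player II: with q = P(C2), equating I's and II's payoffs gives 8q − 3 = −q − 1 ⇒ q = 2/9.

7/9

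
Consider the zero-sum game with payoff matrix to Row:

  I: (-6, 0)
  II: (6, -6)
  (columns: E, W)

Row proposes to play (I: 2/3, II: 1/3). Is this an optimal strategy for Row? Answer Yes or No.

Yes

Against E this mix gives (2/3)·(-6) + (1/3)·6 = -2.
Against W this mix gives (2/3)·0 + (1/3)·(-6) = -2.
All of Column's active replies (E, W) yield -2, and no column does worse for Row. The mix makes Column indifferent and guarantees -2, so it is optimal.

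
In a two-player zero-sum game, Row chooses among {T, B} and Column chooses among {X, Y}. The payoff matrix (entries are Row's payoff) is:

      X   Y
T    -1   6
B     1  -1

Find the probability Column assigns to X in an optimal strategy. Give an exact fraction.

7/9

Row minima: T → -1, B → -1; maximin = -1.
Column maxima: X → 1, Y → 6; minimax = 1.
-1 ≠ 1, so there is no saddle point; optimal play is mixed.
Let Row play T with probability p. Expected payoff against X: (-1)p + 1(1−p) = −2p + 1; against Y: 6p + (-1)(1−p) = 7p − 1.
Setting these equal: −2p + 1 = 7p − 1 ⇒ −9p = -2 ⇒ p = 2/9, and the value is (-2)·(2/9) + 1 = 5/9.
For Column: with q = P(X), equating T's and B's payoffs gives −7q + 6 = 2q − 1 ⇒ q = 7/9.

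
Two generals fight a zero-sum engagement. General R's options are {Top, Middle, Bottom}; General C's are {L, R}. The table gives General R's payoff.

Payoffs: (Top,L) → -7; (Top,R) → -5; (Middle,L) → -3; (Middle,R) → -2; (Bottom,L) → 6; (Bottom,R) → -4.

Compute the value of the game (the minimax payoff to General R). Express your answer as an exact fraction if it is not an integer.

-24/11

Row minima: Top → -7, Middle → -3, Bottom → -4; maximin = -3.
Column maxima: L → 6, R → -2; minimax = -2.
-3 ≠ -2, so there is no saddle point; optimal play is mixed.
Top is strictly dominated by Middle, so General R never plays it.
On the remaining 2×2 (Middle, Bottom vs L, R):
Let General R play Middle with probability p. Expected payoff against L: (-3)p + 6(1−p) = −9p + 6; against R: (-2)p + (-4)(1−p) = 2p − 4.
Setting these equal: −9p + 6 = 2p − 4 ⇒ −11p = -10 ⇒ p = 10/11, and the value is (-9)·(10/11) + 6 = -24/11.
For General C: with q = P(L), equating Middle's and Bottom's payoffs gives −q − 2 = 10q − 4 ⇒ q = 2/11.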